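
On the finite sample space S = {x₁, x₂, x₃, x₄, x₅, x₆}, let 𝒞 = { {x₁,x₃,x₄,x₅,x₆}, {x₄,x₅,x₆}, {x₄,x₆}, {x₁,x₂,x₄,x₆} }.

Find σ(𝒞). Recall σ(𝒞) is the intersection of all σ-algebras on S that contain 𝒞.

σ(𝒞) (32 sets): { ∅, {x₁}, {x₂}, {x₃}, {x₅}, {x₁,x₂}, {x₁,x₃}, {x₁,x₅}, {x₂,x₃}, {x₂,x₅}, {x₃,x₅}, {x₄,x₆}, {x₁,x₂,x₃}, {x₁,x₂,x₅}, {x₁,x₃,x₅}, {x₁,x₄,x₆}, {x₂,x₃,x₅}, {x₂,x₄,x₆}, {x₃,x₄,x₆}, {x₄,x₅,x₆}, {x₁,x₂,x₃,x₅}, {x₁,x₂,x₄,x₆}, {x₁,x₃,x₄,x₆}, {x₁,x₄,x₅,x₆}, {x₂,x₃,x₄,x₆}, {x₂,x₄,x₅,x₆}, {x₃,x₄,x₅,x₆}, {x₁,x₂,x₃,x₄,x₆}, {x₁,x₂,x₄,x₅,x₆}, {x₁,x₃,x₄,x₅,x₆}, {x₂,x₃,x₄,x₅,x₆}, S }

Check:
Seed the family with 𝒞 together with ∅ and S: { ∅, {x₄,x₆}, {x₄,x₅,x₆}, {x₁,x₂,x₄,x₆}, {x₁,x₃,x₄,x₅,x₆}, S }.
Step 1 (5 new):
  {x₂}  = complement {x₁,x₃,x₄,x₅,x₆}
  {x₃,x₅}  = complement {x₁,x₂,x₄,x₆}
  {x₁,x₂,x₃}  = complement {x₄,x₅,x₆}
  {x₁,x₂,x₃,x₅}  = complement {x₄,x₆}
  {x₁,x₂,x₄,x₅,x₆}  = {x₁,x₂,x₄,x₆} ∪ {x₄,x₅,x₆}
  — 11 sets.
Step 2. New:
  {x₃}  = complement {x₁,x₂,x₄,x₅,x₆}
  {x₂,x₃,x₅}  = {x₂} ∪ {x₃,x₅}
  {x₂,x₄,x₆}  = {x₂} ∪ {x₄,x₆}
  {x₂,x₄,x₅,x₆}  = {x₂} ∪ {x₄,x₅,x₆}
  {x₃,x₄,x₅,x₆}  = {x₃,x₅} ∪ {x₄,x₆}
  {x₁,x₂,x₃,x₄,x₆}  = {x₁,x₂,x₄,x₆} ∪ {x₁,x₂,x₃}
  — 17 sets.
Step 3: 9 new —
  {x₅}  = complement {x₁,x₂,x₃,x₄,x₆}
  {x₁,x₂}  = complement {x₃,x₄,x₅,x₆}
  {x₁,x₃}  = complement {x₂,x₄,x₅,x₆}
  {x₂,x₃}  = {x₃} ∪ {x₂}
  {x₁,x₃,x₅}  = complement {x₂,x₄,x₆}
  {x₁,x₄,x₆}  = complement {x₂,x₃,x₅}
  {x₃,x₄,x₆}  = {x₃} ∪ {x₄,x₆}
  {x₂,x₃,x₄,x₆}  = {x₃} ∪ {x₂,x₄,x₆}
  {x₂,x₃,x₄,x₅,x₆}  = {x₃} ∪ {x₂,x₄,x₅,x₆}
  — 26 sets.
Step 4. New:
  {x₁}  = complement {x₂,x₃,x₄,x₅,x₆}
  {x₁,x₅}  = complement {x₂,x₃,x₄,x₆}
  {x₂,x₅}  = {x₂} ∪ {x₅}
  {x₁,x₂,x₅}  = complement {x₃,x₄,x₆}
  {x₁,x₃,x₄,x₆}  = {x₁,x₄,x₆} ∪ {x₃}
  {x₁,x₄,x₅,x₆}  = complement {x₂,x₃}
  — 32 sets.
Step 5: no new sets; the family is a σ-algebra.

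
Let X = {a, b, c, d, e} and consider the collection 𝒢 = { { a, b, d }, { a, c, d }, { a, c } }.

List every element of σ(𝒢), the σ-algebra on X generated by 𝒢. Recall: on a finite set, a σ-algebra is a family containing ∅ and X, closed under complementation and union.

σ(𝒢) = { {}, { a }, { b }, { c }, { d }, { e }, { a, b }, { a, c }, { a, d }, { a, e }, { b, c }, { b, d }, { b, e }, { c, d }, { c, e }, { d, e }, { a, b, c }, { a, b, d }, { a, b, e }, { a, c, d }, { a, c, e }, { a, d, e }, { b, c, d }, { b, c, e }, { b, d, e }, { c, d, e }, { a, b, c, d }, { a, b, c, e }, { a, b, d, e }, { a, c, d, e }, { b, c, d, e }, X }

Working:
Start: 𝒢 ∪ {∅, X} = { {}, { a, c }, { a, b, d }, { a, c, d }, X }.
Pass 1 (4 new):
  { b, e }  = ᶜ of { a, c, d }
  { c, e }  = ᶜ of { a, b, d }
  { b, d, e }  = ᶜ of { a, c }
  { a, b, c, d }  = { a, c, d } ∪ { a, b, d }
  — 9 sets.
Pass 2 (7 new):
  { e }  = ᶜ of { a, b, c, d }
  { a, c, e }  = { a, c } ∪ { c, e }
  { b, c, e }  = { b, e } ∪ { c, e }
  { a, b, c, e }  = { b, e } ∪ { a, c }
  { a, b, d, e }  = { b, e } ∪ { a, b, d }
  { a, c, d, e }  = { a, c, d } ∪ { c, e }
  { b, c, d, e }  = { c, e } ∪ { b, d, e }
  — 16 sets.
Pass 3: 6 new —
  { a }  = ᶜ of { b, c, d, e }
  { b }  = ᶜ of { a, c, d, e }
  { c }  = ᶜ of { a, b, d, e }
  { d }  = ᶜ of { a, b, c, e }
  { a, d }  = ᶜ of { b, c, e }
  { b, d }  = ᶜ of { a, c, e }
  — 22 sets.
Pass 4: +10 →
  { a, b }  = { b } ∪ { a }
  { a, e }  = { e } ∪ { a }
  { b, c }  = { b } ∪ { c }
  { c, d }  = { c } ∪ { d }
  { d, e }  = { e } ∪ { d }
  { a, b, c }  = { b } ∪ { a, c }
  { a, b, e }  = { b, e } ∪ { a }
  { a, d, e }  = { e } ∪ { a, d }
  { b, c, d }  = { c } ∪ { b, d }
  { c, d, e }  = { d } ∪ { c, e }
  — 32 sets.
Pass 5: stable.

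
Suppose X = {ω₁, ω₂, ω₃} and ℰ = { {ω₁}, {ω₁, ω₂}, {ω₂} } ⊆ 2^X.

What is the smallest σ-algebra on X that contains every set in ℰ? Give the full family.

Begin from { ∅, {ω₁}, {ω₂}, {ω₁, ω₂}, X } (that is, ℰ plus ∅ and X).
Iteration 1 (3 new):
  {ω₃}  = X∖{ω₁, ω₂}
  {ω₁, ω₃}  = X∖{ω₂}
  {ω₂, ω₃}  = X∖{ω₁}
  [8 total]
Iteration 2: already closed under ᶜ and ∪.

Therefore σ(ℰ) = { ∅, {ω₁}, {ω₂}, {ω₃}, {ω₁, ω₂}, {ω₁, ω₃}, {ω₂, ω₃}, X } (|σ(ℰ)| = 8).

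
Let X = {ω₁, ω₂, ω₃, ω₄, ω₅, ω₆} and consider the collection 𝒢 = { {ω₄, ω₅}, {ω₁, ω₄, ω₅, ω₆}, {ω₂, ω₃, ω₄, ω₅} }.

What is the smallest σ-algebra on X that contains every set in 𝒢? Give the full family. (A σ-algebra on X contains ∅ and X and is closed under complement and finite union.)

σ(𝒢) = { ∅, {ω₁, ω₆}, {ω₂, ω₃}, {ω₄, ω₅}, {ω₁, ω₂, ω₃, ω₆}, {ω₁, ω₄, ω₅, ω₆}, {ω₂, ω₃, ω₄, ω₅}, X }

Trace:
Take S₀ = 𝒢 ∪ {∅, X} = { ∅, {ω₄, ω₅}, {ω₁, ω₄, ω₅, ω₆}, {ω₂, ω₃, ω₄, ω₅}, X }.
Step 1 (3 new):
  {ω₁, ω₆}  = {ω₂, ω₃, ω₄, ω₅}ᶜ
  {ω₂, ω₃}  = {ω₁, ω₄, ω₅, ω₆}ᶜ
  {ω₁, ω₂, ω₃, ω₆}  = {ω₄, ω₅}ᶜ
Step 2: no new sets; the family is a σ-algebra.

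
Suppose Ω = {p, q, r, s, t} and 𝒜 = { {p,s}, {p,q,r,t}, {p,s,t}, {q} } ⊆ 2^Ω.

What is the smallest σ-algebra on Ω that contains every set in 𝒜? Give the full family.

Answer: σ(𝒜) = { ∅, {p}, {q}, {r}, {s}, {t}, {p,q}, {p,r}, {p,s}, {p,t}, {q,r}, {q,s}, {q,t}, {r,s}, {r,t}, {s,t}, {p,q,r}, {p,q,s}, {p,q,t}, {p,r,s}, {p,r,t}, {p,s,t}, {q,r,s}, {q,r,t}, {q,s,t}, {r,s,t}, {p,q,r,s}, {p,q,r,t}, {p,q,s,t}, {p,r,s,t}, {q,r,s,t}, Ω }

Trace:
Seed the family with 𝒜 together with ∅ and Ω: { ∅, {q}, {p,s}, {p,s,t}, {p,q,r,t}, Ω }.
Pass 1. New:
  {s}  = {p,q,r,t}ᶜ
  {q,r}  = {p,s,t}ᶜ
  {p,q,s}  = {p,s} ∪ {q}
  {q,r,t}  = {p,s}ᶜ
  {p,q,s,t}  = {p,s,t} ∪ {q}
  {p,r,s,t}  = {q}ᶜ
  |family| = 12
Pass 2: 6 new —
  {r}  = {p,q,s,t}ᶜ
  {q,s}  = {q} ∪ {s}
  {r,t}  = {p,q,s}ᶜ
  {q,r,s}  = {q,r} ∪ {s}
  {p,q,r,s}  = {p,q,s} ∪ {q,r}
  {q,r,s,t}  = {q,r,t} ∪ {s}
  |family| = 18
Pass 3. New:
  {p}  = {q,r,s,t}ᶜ
  {t}  = {p,q,r,s}ᶜ
  {p,t}  = {q,r,s}ᶜ
  {r,s}  = {r} ∪ {s}
  {p,r,s}  = {r} ∪ {p,s}
  {p,r,t}  = {q,s}ᶜ
  {r,s,t}  = {s} ∪ {r,t}
  |family| = 25
Pass 4. New:
  {p,q}  = {r,s,t}ᶜ
  {p,r}  = {r} ∪ {p}
  {q,t}  = {p,r,s}ᶜ
  {s,t}  = {t} ∪ {s}
  {p,q,r}  = {q,r} ∪ {p}
  {p,q,t}  = {r,s}ᶜ
  {q,s,t}  = {t} ∪ {q,s}
  |family| = 32
Pass 5: no new sets; the family is a σ-algebra.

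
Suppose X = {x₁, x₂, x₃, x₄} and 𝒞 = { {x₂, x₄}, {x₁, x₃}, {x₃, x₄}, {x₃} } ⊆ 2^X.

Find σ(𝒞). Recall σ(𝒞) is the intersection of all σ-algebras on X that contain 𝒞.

Answer: σ(𝒞) = { {}, {x₁}, {x₂}, {x₃}, {x₄}, {x₁, x₂}, {x₁, x₃}, {x₁, x₄}, {x₂, x₃}, {x₂, x₄}, {x₃, x₄}, {x₁, x₂, x₃}, {x₁, x₂, x₄}, {x₁, x₃, x₄}, {x₂, x₃, x₄}, X }

Working:
Begin from { {}, {x₃}, {x₁, x₃}, {x₂, x₄}, {x₃, x₄}, X } (that is, 𝒞 plus ∅ and X).
Iteration 1: +4 →
  {x₁, x₂}  = {x₃, x₄}ᶜ
  {x₁, x₂, x₄}  = {x₃}ᶜ
  {x₁, x₃, x₄}  = {x₃, x₄} ∪ {x₁, x₃}
  {x₂, x₃, x₄}  = {x₃} ∪ {x₂, x₄}
  — 10 sets.
Iteration 2 (3 new):
  {x₁}  = {x₂, x₃, x₄}ᶜ
  {x₂}  = {x₁, x₃, x₄}ᶜ
  {x₁, x₂, x₃}  = {x₁, x₂} ∪ {x₃}
  — 13 sets.
Iteration 3. New:
  {x₄}  = {x₁, x₂, x₃}ᶜ
  {x₂, x₃}  = {x₃} ∪ {x₂}
  — 15 sets.
Iteration 4. New:
  {x₁, x₄}  = {x₂, x₃}ᶜ
  — 16 sets.
After Iteration 5 the family is unchanged; done.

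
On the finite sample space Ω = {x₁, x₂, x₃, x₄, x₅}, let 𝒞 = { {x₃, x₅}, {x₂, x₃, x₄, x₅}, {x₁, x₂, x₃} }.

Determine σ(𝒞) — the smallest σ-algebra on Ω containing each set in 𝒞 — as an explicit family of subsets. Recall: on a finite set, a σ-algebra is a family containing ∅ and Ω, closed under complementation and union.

Begin from { {}, {x₃, x₅}, {x₁, x₂, x₃}, {x₂, x₃, x₄, x₅}, Ω } (that is, 𝒞 plus ∅ and Ω).
Step 1 (4 new):
  {x₁}  = ᶜ of {x₂, x₃, x₄, x₅}
  {x₄, x₅}  = ᶜ of {x₁, x₂, x₃}
  {x₁, x₂, x₄}  = ᶜ of {x₃, x₅}
  {x₁, x₂, x₃, x₅}  = {x₁, x₂, x₃} ∪ {x₃, x₅}
  [9 total]
Step 2: 6 new —
  {x₄}  = ᶜ of {x₁, x₂, x₃, x₅}
  {x₁, x₃, x₅}  = {x₃, x₅} ∪ {x₁}
  {x₁, x₄, x₅}  = {x₄, x₅} ∪ {x₁}
  {x₃, x₄, x₅}  = {x₄, x₅} ∪ {x₃, x₅}
  {x₁, x₂, x₃, x₄}  = {x₁, x₂, x₃} ∪ {x₁, x₂, x₄}
  {x₁, x₂, x₄, x₅}  = {x₁, x₂, x₄} ∪ {x₄, x₅}
  [15 total]
Step 3: +7 →
  {x₃}  = ᶜ of {x₁, x₂, x₄, x₅}
  {x₅}  = ᶜ of {x₁, x₂, x₃, x₄}
  {x₁, x₂}  = ᶜ of {x₃, x₄, x₅}
  {x₁, x₄}  = {x₄} ∪ {x₁}
  {x₂, x₃}  = ᶜ of {x₁, x₄, x₅}
  {x₂, x₄}  = ᶜ of {x₁, x₃, x₅}
  {x₁, x₃, x₄, x₅}  = {x₄, x₅} ∪ {x₁, x₃, x₅}
  [22 total]
Step 4. New:
  {x₂}  = ᶜ of {x₁, x₃, x₄, x₅}
  {x₁, x₃}  = {x₃} ∪ {x₁}
  {x₁, x₅}  = {x₅} ∪ {x₁}
  {x₃, x₄}  = {x₃} ∪ {x₄}
  {x₁, x₂, x₅}  = {x₁, x₂} ∪ {x₅}
  {x₁, x₃, x₄}  = {x₁, x₄} ∪ {x₃}
  {x₂, x₃, x₄}  = {x₂, x₄} ∪ {x₃}
  {x₂, x₃, x₅}  = ᶜ of {x₁, x₄}
  {x₂, x₄, x₅}  = {x₄, x₅} ∪ {x₂, x₄}
  [31 total]
Step 5. New:
  {x₂, x₅}  = ᶜ of {x₁, x₃, x₄}
  [32 total]
After Step 6 the family is unchanged; done.

Hence σ(𝒞) has 32 members: { {}, {x₁}, {x₂}, {x₃}, {x₄}, {x₅}, {x₁, x₂}, {x₁, x₃}, {x₁, x₄}, {x₁, x₅}, {x₂, x₃}, {x₂, x₄}, {x₂, x₅}, {x₃, x₄}, {x₃, x₅}, {x₄, x₅}, {x₁, x₂, x₃}, {x₁, x₂, x₄}, {x₁, x₂, x₅}, {x₁, x₃, x₄}, {x₁, x₃, x₅}, {x₁, x₄, x₅}, {x₂, x₃, x₄}, {x₂, x₃, x₅}, {x₂, x₄, x₅}, {x₃, x₄, x₅}, {x₁, x₂, x₃, x₄}, {x₁, x₂, x₃, x₅}, {x₁, x₂, x₄, x₅}, {x₁, x₃, x₄, x₅}, {x₂, x₃, x₄, x₅}, Ω }.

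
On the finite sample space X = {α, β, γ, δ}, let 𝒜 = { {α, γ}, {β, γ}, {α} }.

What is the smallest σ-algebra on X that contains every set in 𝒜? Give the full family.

Initial family (5 sets): { {}, {α}, {α, γ}, {β, γ}, X }.
Pass 1 (4 new):
  {α, δ}  = X∖{β, γ}
  {β, δ}  = X∖{α, γ}
  {α, β, γ}  = {β, γ} ∪ {α, γ}
  {β, γ, δ}  = X∖{α}
  (now 9)
Pass 2 adds 3:
  {δ}  = X∖{α, β, γ}
  {α, β, δ}  = {α, δ} ∪ {β, δ}
  {α, γ, δ}  = {α, δ} ∪ {α, γ}
  (now 12)
Pass 3 adds 2:
  {β}  = X∖{α, γ, δ}
  {γ}  = X∖{α, β, δ}
  (now 14)
Pass 4: 2 new —
  {α, β}  = {β} ∪ {α}
  {γ, δ}  = {γ} ∪ {δ}
  (now 16)
Pass 5: closed — nothing new.

σ(𝒜) = { {}, {α}, {β}, {γ}, {δ}, {α, β}, {α, γ}, {α, δ}, {β, γ}, {β, δ}, {γ, δ}, {α, β, γ}, {α, β, δ}, {α, γ, δ}, {β, γ, δ}, X }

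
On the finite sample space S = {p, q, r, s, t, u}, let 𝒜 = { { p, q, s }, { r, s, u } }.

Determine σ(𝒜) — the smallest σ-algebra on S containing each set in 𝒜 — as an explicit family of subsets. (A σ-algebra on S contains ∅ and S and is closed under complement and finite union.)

Answer: σ(𝒜) = { ∅, { s }, { t }, { p, q }, { r, u }, { s, t }, { p, q, s }, { p, q, t }, { r, s, u }, { r, t, u }, { p, q, r, u }, { p, q, s, t }, { r, s, t, u }, { p, q, r, s, u }, { p, q, r, t, u }, S }

Trace:
Begin from { ∅, { p, q, s }, { r, s, u }, S } (that is, 𝒜 plus ∅ and S).
Round 1: +3 →
  { p, q, t }  = ᶜ of { r, s, u }
  { r, t, u }  = ᶜ of { p, q, s }
  { p, q, r, s, u }  = { p, q, s } ∪ { r, s, u }
  (now 7)
Round 2: 4 new —
  { t }  = ᶜ of { p, q, r, s, u }
  { p, q, s, t }  = { p, q, t } ∪ { p, q, s }
  { r, s, t, u }  = { r, t, u } ∪ { r, s, u }
  { p, q, r, t, u }  = { p, q, t } ∪ { r, t, u }
  (now 11)
Round 3 (3 new):
  { s }  = ᶜ of { p, q, r, t, u }
  { p, q }  = ᶜ of { r, s, t, u }
  { r, u }  = ᶜ of { p, q, s, t }
  (now 14)
Round 4 (2 new):
  { s, t }  = { s } ∪ { t }
  { p, q, r, u }  = { p, q } ∪ { r, u }
  (now 16)
Round 5: closed — nothing new.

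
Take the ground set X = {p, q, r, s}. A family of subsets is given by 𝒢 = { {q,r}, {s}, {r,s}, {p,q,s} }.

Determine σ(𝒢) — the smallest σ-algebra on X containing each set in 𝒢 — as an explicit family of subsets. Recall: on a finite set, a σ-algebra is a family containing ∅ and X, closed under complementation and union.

|σ(𝒢)| = 16.  σ(𝒢) = { {}, {p}, {q}, {r}, {s}, {p,q}, {p,r}, {p,s}, {q,r}, {q,s}, {r,s}, {p,q,r}, {p,q,s}, {p,r,s}, {q,r,s}, X }

Trace:
Start: 𝒢 ∪ {∅, X} = { {}, {s}, {q,r}, {r,s}, {p,q,s}, X }.
Step 1 adds 5:
  {r}  = ᶜ of {p,q,s}
  {p,q}  = ᶜ of {r,s}
  {p,s}  = ᶜ of {q,r}
  {p,q,r}  = ᶜ of {s}
  {q,r,s}  = {r,s} ∪ {q,r}
  — 11 sets.
Step 2 adds 2:
  {p}  = ᶜ of {q,r,s}
  {p,r,s}  = {r,s} ∪ {p,s}
  — 13 sets.
Step 3 adds 2:
  {q}  = ᶜ of {p,r,s}
  {p,r}  = {r} ∪ {p}
  — 15 sets.
Step 4: 1 new —
  {q,s}  = ᶜ of {p,r}
  — 16 sets.
Step 5: no new sets; the family is a σ-algebra.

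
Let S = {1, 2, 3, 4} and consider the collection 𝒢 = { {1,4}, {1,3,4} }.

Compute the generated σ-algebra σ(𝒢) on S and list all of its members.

Take S₀ = 𝒢 ∪ {∅, S} = { ∅, {1,4}, {1,3,4}, S }.
Round 1 (2 new):
  {2}  = S∖{1,3,4}
  {2,3}  = S∖{1,4}
Round 2. New:
  {1,2,4}  = {1,4} ∪ {2}
Round 3 adds 1:
  {3}  = S∖{1,2,4}
Round 4: already closed under ᶜ and ∪.

|σ(𝒢)| = 8.  σ(𝒢) = { ∅, {2}, {3}, {1,4}, {2,3}, {1,2,4}, {1,3,4}, S }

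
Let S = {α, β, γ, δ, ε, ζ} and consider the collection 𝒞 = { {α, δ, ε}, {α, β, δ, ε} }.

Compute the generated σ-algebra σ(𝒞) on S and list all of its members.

σ(𝒞) = { {}, {β}, {γ, ζ}, {α, δ, ε}, {β, γ, ζ}, {α, β, δ, ε}, {α, γ, δ, ε, ζ}, S }

Derivation:
Seed the family with 𝒞 together with ∅ and S: { {}, {α, δ, ε}, {α, β, δ, ε}, S }.
Iteration 1 adds 2:
  {γ, ζ}  = complement {α, β, δ, ε}
  {β, γ, ζ}  = complement {α, δ, ε}
  |family| = 6
Iteration 2: 1 new —
  {α, γ, δ, ε, ζ}  = {α, δ, ε} ∪ {γ, ζ}
  |family| = 7
Iteration 3 adds 1:
  {β}  = complement {α, γ, δ, ε, ζ}
  |family| = 8
After Iteration 4 the family is unchanged; done.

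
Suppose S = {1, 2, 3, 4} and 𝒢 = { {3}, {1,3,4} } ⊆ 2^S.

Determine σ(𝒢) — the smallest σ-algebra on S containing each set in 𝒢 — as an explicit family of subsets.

σ(𝒢) = { ∅, {2}, {3}, {1,4}, {2,3}, {1,2,4}, {1,3,4}, S }

Check:
Seed the family with 𝒢 together with ∅ and S: { ∅, {3}, {1,3,4}, S }.
Pass 1 (2 new):
  {2}  = S∖{1,3,4}
  {1,2,4}  = S∖{3}
  [6 total]
Pass 2: 1 new —
  {2,3}  = {3} ∪ {2}
  [7 total]
Pass 3: 1 new —
  {1,4}  = S∖{2,3}
  [8 total]
Pass 4: no new sets; the family is a σ-algebra.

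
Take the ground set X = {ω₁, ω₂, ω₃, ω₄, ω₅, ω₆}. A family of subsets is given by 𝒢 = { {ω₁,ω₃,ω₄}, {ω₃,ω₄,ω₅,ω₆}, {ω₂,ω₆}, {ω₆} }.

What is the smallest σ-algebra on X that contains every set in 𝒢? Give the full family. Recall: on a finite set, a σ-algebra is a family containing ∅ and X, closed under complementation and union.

Take S₀ = 𝒢 ∪ {∅, X} = { ∅, {ω₆}, {ω₂,ω₆}, {ω₁,ω₃,ω₄}, {ω₃,ω₄,ω₅,ω₆}, X }.
Step 1. New:
  {ω₁,ω₂}  = complement {ω₃,ω₄,ω₅,ω₆}
  {ω₂,ω₅,ω₆}  = complement {ω₁,ω₃,ω₄}
  {ω₁,ω₃,ω₄,ω₅}  = complement {ω₂,ω₆}
  {ω₁,ω₃,ω₄,ω₆}  = {ω₁,ω₃,ω₄} ∪ {ω₆}
  {ω₁,ω₂,ω₃,ω₄,ω₅}  = complement {ω₆}
  {ω₁,ω₂,ω₃,ω₄,ω₆}  = {ω₁,ω₃,ω₄} ∪ {ω₂,ω₆}
  {ω₁,ω₃,ω₄,ω₅,ω₆}  = {ω₁,ω₃,ω₄} ∪ {ω₃,ω₄,ω₅,ω₆}
  {ω₂,ω₃,ω₄,ω₅,ω₆}  = {ω₃,ω₄,ω₅,ω₆} ∪ {ω₂,ω₆}
  — 14 sets.
Step 2. New:
  {ω₁}  = complement {ω₂,ω₃,ω₄,ω₅,ω₆}
  {ω₂}  = complement {ω₁,ω₃,ω₄,ω₅,ω₆}
  {ω₅}  = complement {ω₁,ω₂,ω₃,ω₄,ω₆}
  {ω₂,ω₅}  = complement {ω₁,ω₃,ω₄,ω₆}
  {ω₁,ω₂,ω₆}  = {ω₁,ω₂} ∪ {ω₂,ω₆}
  {ω₁,ω₂,ω₃,ω₄}  = {ω₁,ω₂} ∪ {ω₁,ω₃,ω₄}
  {ω₁,ω₂,ω₅,ω₆}  = {ω₁,ω₂} ∪ {ω₂,ω₅,ω₆}
  — 21 sets.
Step 3. New:
  {ω₁,ω₅}  = {ω₅} ∪ {ω₁}
  {ω₁,ω₆}  = {ω₆} ∪ {ω₁}
  {ω₃,ω₄}  = complement {ω₁,ω₂,ω₅,ω₆}
  {ω₅,ω₆}  = complement {ω₁,ω₂,ω₃,ω₄}
  {ω₁,ω₂,ω₅}  = {ω₂,ω₅} ∪ {ω₁,ω₂}
  {ω₃,ω₄,ω₅}  = complement {ω₁,ω₂,ω₆}
  — 27 sets.
Step 4. New:
  {ω₁,ω₅,ω₆}  = {ω₅,ω₆} ∪ {ω₁,ω₆}
  {ω₂,ω₃,ω₄}  = {ω₃,ω₄} ∪ {ω₂}
  {ω₃,ω₄,ω₆}  = complement {ω₁,ω₂,ω₅}
  {ω₂,ω₃,ω₄,ω₅}  = complement {ω₁,ω₆}
  {ω₂,ω₃,ω₄,ω₆}  = complement {ω₁,ω₅}
  — 32 sets.
Step 5 adds nothing — fixpoint reached.

Hence σ(𝒢) has 32 members: { ∅, {ω₁}, {ω₂}, {ω₅}, {ω₆}, {ω₁,ω₂}, {ω₁,ω₅}, {ω₁,ω₆}, {ω₂,ω₅}, {ω₂,ω₆}, {ω₃,ω₄}, {ω₅,ω₆}, {ω₁,ω₂,ω₅}, {ω₁,ω₂,ω₆}, {ω₁,ω₃,ω₄}, {ω₁,ω₅,ω₆}, {ω₂,ω₃,ω₄}, {ω₂,ω₅,ω₆}, {ω₃,ω₄,ω₅}, {ω₃,ω₄,ω₆}, {ω₁,ω₂,ω₃,ω₄}, {ω₁,ω₂,ω₅,ω₆}, {ω₁,ω₃,ω₄,ω₅}, {ω₁,ω₃,ω₄,ω₆}, {ω₂,ω₃,ω₄,ω₅}, {ω₂,ω₃,ω₄,ω₆}, {ω₃,ω₄,ω₅,ω₆}, {ω₁,ω₂,ω₃,ω₄,ω₅}, {ω₁,ω₂,ω₃,ω₄,ω₆}, {ω₁,ω₃,ω₄,ω₅,ω₆}, {ω₂,ω₃,ω₄,ω₅,ω₆}, X }.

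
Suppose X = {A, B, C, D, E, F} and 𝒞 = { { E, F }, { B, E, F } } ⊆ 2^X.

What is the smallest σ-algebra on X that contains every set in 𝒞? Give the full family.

Answer: σ(𝒞) = { ∅, { B }, { E, F }, { A, C, D }, { B, E, F }, { A, B, C, D }, { A, C, D, E, F }, X }

Check:
Take S₀ = 𝒞 ∪ {∅, X} = { ∅, { E, F }, { B, E, F }, X }.
Step 1: 2 new —
  { A, C, D }  = ᶜ of { B, E, F }
  { A, B, C, D }  = ᶜ of { E, F }
  (now 6)
Step 2 adds 1:
  { A, C, D, E, F }  = { A, C, D } ∪ { E, F }
  (now 7)
Step 3 (1 new):
  { B }  = ᶜ of { A, C, D, E, F }
  (now 8)
Step 4: no new sets; the family is a σ-algebra.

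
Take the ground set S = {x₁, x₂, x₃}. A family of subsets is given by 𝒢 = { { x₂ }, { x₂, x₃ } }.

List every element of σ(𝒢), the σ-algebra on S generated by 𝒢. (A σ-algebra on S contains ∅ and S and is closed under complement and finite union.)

Take S₀ = 𝒢 ∪ {∅, S} = { {  }, { x₂ }, { x₂, x₃ }, S }.
Step 1: +2 →
  { x₁ }  = S∖{ x₂, x₃ }
  { x₁, x₃ }  = S∖{ x₂ }
Step 2. New:
  { x₁, x₂ }  = { x₂ } ∪ { x₁ }
Step 3. New:
  { x₃ }  = S∖{ x₁, x₂ }
Step 4: no new sets; the family is a σ-algebra.

|σ(𝒢)| = 8.  σ(𝒢) = { {  }, { x₁ }, { x₂ }, { x₃ }, { x₁, x₂ }, { x₁, x₃ }, { x₂, x₃ }, S }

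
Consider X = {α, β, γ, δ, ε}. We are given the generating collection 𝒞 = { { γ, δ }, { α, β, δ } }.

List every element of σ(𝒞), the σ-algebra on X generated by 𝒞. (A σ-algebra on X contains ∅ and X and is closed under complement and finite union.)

σ(𝒞) = { {}, { γ }, { δ }, { ε }, { α, β }, { γ, δ }, { γ, ε }, { δ, ε }, { α, β, γ }, { α, β, δ }, { α, β, ε }, { γ, δ, ε }, { α, β, γ, δ }, { α, β, γ, ε }, { α, β, δ, ε }, X }

Check:
Seed the family with 𝒞 together with ∅ and X: { {}, { γ, δ }, { α, β, δ }, X }.
Iteration 1 (3 new):
  { γ, ε }  = { α, β, δ }ᶜ
  { α, β, ε }  = { γ, δ }ᶜ
  { α, β, γ, δ }  = { α, β, δ } ∪ { γ, δ }
  [7 total]
Iteration 2 adds 4:
  { ε }  = { α, β, γ, δ }ᶜ
  { γ, δ, ε }  = { γ, δ } ∪ { γ, ε }
  { α, β, γ, ε }  = { α, β, ε } ∪ { γ, ε }
  { α, β, δ, ε }  = { α, β, ε } ∪ { α, β, δ }
  [11 total]
Iteration 3: +3 →
  { γ }  = { α, β, δ, ε }ᶜ
  { δ }  = { α, β, γ, ε }ᶜ
  { α, β }  = { γ, δ, ε }ᶜ
  [14 total]
Iteration 4 (2 new):
  { δ, ε }  = { δ } ∪ { ε }
  { α, β, γ }  = { γ } ∪ { α, β }
  [16 total]
Iteration 5: no new sets; the family is a σ-algebra.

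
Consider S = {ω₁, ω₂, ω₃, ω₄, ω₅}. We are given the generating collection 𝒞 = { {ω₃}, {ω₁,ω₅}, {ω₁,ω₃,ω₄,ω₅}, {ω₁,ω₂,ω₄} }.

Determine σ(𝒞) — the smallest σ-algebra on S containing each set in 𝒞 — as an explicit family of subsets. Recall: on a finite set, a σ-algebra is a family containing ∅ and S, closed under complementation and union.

|σ(𝒞)| = 32.  σ(𝒞) = { ∅, {ω₁}, {ω₂}, {ω₃}, {ω₄}, {ω₅}, {ω₁,ω₂}, {ω₁,ω₃}, {ω₁,ω₄}, {ω₁,ω₅}, {ω₂,ω₃}, {ω₂,ω₄}, {ω₂,ω₅}, {ω₃,ω₄}, {ω₃,ω₅}, {ω₄,ω₅}, {ω₁,ω₂,ω₃}, {ω₁,ω₂,ω₄}, {ω₁,ω₂,ω₅}, {ω₁,ω₃,ω₄}, {ω₁,ω₃,ω₅}, {ω₁,ω₄,ω₅}, {ω₂,ω₃,ω₄}, {ω₂,ω₃,ω₅}, {ω₂,ω₄,ω₅}, {ω₃,ω₄,ω₅}, {ω₁,ω₂,ω₃,ω₄}, {ω₁,ω₂,ω₃,ω₅}, {ω₁,ω₂,ω₄,ω₅}, {ω₁,ω₃,ω₄,ω₅}, {ω₂,ω₃,ω₄,ω₅}, S }

Check:
Seed the family with 𝒞 together with ∅ and S: { ∅, {ω₃}, {ω₁,ω₅}, {ω₁,ω₂,ω₄}, {ω₁,ω₃,ω₄,ω₅}, S }.
Step 1. New:
  {ω₂}  = complement {ω₁,ω₃,ω₄,ω₅}
  {ω₃,ω₅}  = complement {ω₁,ω₂,ω₄}
  {ω₁,ω₃,ω₅}  = {ω₃} ∪ {ω₁,ω₅}
  {ω₂,ω₃,ω₄}  = complement {ω₁,ω₅}
  {ω₁,ω₂,ω₃,ω₄}  = {ω₃} ∪ {ω₁,ω₂,ω₄}
  {ω₁,ω₂,ω₄,ω₅}  = complement {ω₃}
  (now 12)
Step 2. New:
  {ω₅}  = complement {ω₁,ω₂,ω₃,ω₄}
  {ω₂,ω₃}  = {ω₂} ∪ {ω₃}
  {ω₂,ω₄}  = complement {ω₁,ω₃,ω₅}
  {ω₁,ω₂,ω₅}  = {ω₂} ∪ {ω₁,ω₅}
  {ω₂,ω₃,ω₅}  = {ω₂} ∪ {ω₃,ω₅}
  {ω₁,ω₂,ω₃,ω₅}  = {ω₁,ω₃,ω₅} ∪ {ω₂}
  {ω₂,ω₃,ω₄,ω₅}  = {ω₂,ω₃,ω₄} ∪ {ω₃,ω₅}
  (now 19)
Step 3 adds 7:
  {ω₁}  = complement {ω₂,ω₃,ω₄,ω₅}
  {ω₄}  = complement {ω₁,ω₂,ω₃,ω₅}
  {ω₁,ω₄}  = complement {ω₂,ω₃,ω₅}
  {ω₂,ω₅}  = {ω₂} ∪ {ω₅}
  {ω₃,ω₄}  = complement {ω₁,ω₂,ω₅}
  {ω₁,ω₄,ω₅}  = complement {ω₂,ω₃}
  {ω₂,ω₄,ω₅}  = {ω₂,ω₄} ∪ {ω₅}
  (now 26)
Step 4: 6 new —
  {ω₁,ω₂}  = {ω₂} ∪ {ω₁}
  {ω₁,ω₃}  = complement {ω₂,ω₄,ω₅}
  {ω₄,ω₅}  = {ω₅} ∪ {ω₄}
  {ω₁,ω₂,ω₃}  = {ω₂,ω₃} ∪ {ω₁}
  {ω₁,ω₃,ω₄}  = complement {ω₂,ω₅}
  {ω₃,ω₄,ω₅}  = {ω₃,ω₄} ∪ {ω₅}
  (now 32)
Step 5 adds nothing — fixpoint reached.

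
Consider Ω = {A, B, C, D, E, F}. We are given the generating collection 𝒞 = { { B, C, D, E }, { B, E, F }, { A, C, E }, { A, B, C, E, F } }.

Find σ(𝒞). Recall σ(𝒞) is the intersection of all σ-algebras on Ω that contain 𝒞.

σ(𝒞) = { ∅, { A }, { B }, { C }, { D }, { E }, { F }, { A, B }, { A, C }, { A, D }, { A, E }, { A, F }, { B, C }, { B, D }, { B, E }, { B, F }, { C, D }, { C, E }, { C, F }, { D, E }, { D, F }, { E, F }, { A, B, C }, { A, B, D }, { A, B, E }, { A, B, F }, { A, C, D }, { A, C, E }, { A, C, F }, { A, D, E }, { A, D, F }, { A, E, F }, { B, C, D }, { B, C, E }, { B, C, F }, { B, D, E }, { B, D, F }, { B, E, F }, { C, D, E }, { C, D, F }, { C, E, F }, { D, E, F }, { A, B, C, D }, { A, B, C, E }, { A, B, C, F }, { A, B, D, E }, { A, B, D, F }, { A, B, E, F }, { A, C, D, E }, { A, C, D, F }, { A, C, E, F }, { A, D, E, F }, { B, C, D, E }, { B, C, D, F }, { B, C, E, F }, { B, D, E, F }, { C, D, E, F }, { A, B, C, D, E }, { A, B, C, D, F }, { A, B, C, E, F }, { A, B, D, E, F }, { A, C, D, E, F }, { B, C, D, E, F }, Ω }

Derivation:
Initial family (6 sets): { ∅, { A, C, E }, { B, E, F }, { B, C, D, E }, { A, B, C, E, F }, Ω }.
Pass 1: 6 new —
  { D }  = complement { A, B, C, E, F }
  { A, F }  = complement { B, C, D, E }
  { A, C, D }  = complement { B, E, F }
  { B, D, F }  = complement { A, C, E }
  { A, B, C, D, E }  = { A, C, E } ∪ { B, C, D, E }
  { B, C, D, E, F }  = { B, C, D, E } ∪ { B, E, F }
  — 12 sets.
Pass 2. New:
  { A }  = complement { B, C, D, E, F }
  { F }  = complement { A, B, C, D, E }
  { A, D, F }  = { A, F } ∪ { D }
  { A, B, D, F }  = { B, D, F } ∪ { A, F }
  { A, B, E, F }  = { A, F } ∪ { B, E, F }
  { A, C, D, E }  = { A, C, E } ∪ { A, C, D }
  { A, C, D, F }  = { A, F } ∪ { A, C, D }
  { A, C, E, F }  = { A, F } ∪ { A, C, E }
  { B, D, E, F }  = { B, D, F } ∪ { B, E, F }
  { A, B, C, D, F }  = { B, D, F } ∪ { A, C, D }
  — 22 sets.
Pass 3 adds 12:
  { E }  = complement { A, B, C, D, F }
  { A, C }  = complement { B, D, E, F }
  { A, D }  = { D } ∪ { A }
  { B, D }  = complement { A, C, E, F }
  { B, E }  = complement { A, C, D, F }
  { B, F }  = complement { A, C, D, E }
  { C, D }  = complement { A, B, E, F }
  { C, E }  = complement { A, B, D, F }
  { D, F }  = { F } ∪ { D }
  { B, C, E }  = complement { A, D, F }
  { A, B, D, E, F }  = { B, D, F } ∪ { A, B, E, F }
  { A, C, D, E, F }  = { A, F } ∪ { A, C, D, E }
  — 34 sets.
Pass 4 (25 new):
  { B }  = complement { A, C, D, E, F }
  { C }  = complement { A, B, D, E, F }
  { A, E }  = { A } ∪ { E }
  { D, E }  = { E } ∪ { D }
  { E, F }  = { F } ∪ { E }
  { A, B, D }  = { A } ∪ { B, D }
  { A, B, E }  = { B, E } ∪ { A }
  { A, B, F }  = { A } ∪ { B, F }
  { A, C, F }  = { A, F } ∪ { A, C }
  { A, D, E }  = { E } ∪ { A, D }
  { A, E, F }  = { A, F } ∪ { E }
  { B, C, D }  = { C, D } ∪ { B, D }
  { B, D, E }  = { B, E } ∪ { D }
  { C, D, E }  = { C, D } ∪ { E }
  { C, D, F }  = { C, D } ∪ { F }
  { C, E, F }  = { F } ∪ { C, E }
  { D, E, F }  = { E } ∪ { D, F }
  { A, B, C, D }  = { A, C, D } ∪ { B, D }
  { A, B, C, E }  = complement { D, F }
  { A, B, C, F }  = { B, F } ∪ { A, C }
  { A, B, D, E }  = { B, E } ∪ { A, D }
  { A, D, E, F }  = { A, D, F } ∪ { E }
  { B, C, D, F }  = { B, D, F } ∪ { C, D }
  { B, C, E, F }  = complement { A, D }
  { C, D, E, F }  = { C, E } ∪ { D, F }
  — 59 sets.
Pass 5: 5 new —
  { A, B }  = complement { C, D, E, F }
  { B, C }  = complement { A, D, E, F }
  { C, F }  = complement { A, B, D, E }
  { A, B, C }  = complement { D, E, F }
  { B, C, F }  = complement { A, D, E }
  — 64 sets.
Pass 6: closed — nothing new.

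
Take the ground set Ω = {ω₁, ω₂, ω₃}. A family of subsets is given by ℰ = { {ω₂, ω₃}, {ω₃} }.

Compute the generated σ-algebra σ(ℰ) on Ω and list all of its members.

σ(ℰ) (8 sets): { ∅, {ω₁}, {ω₂}, {ω₃}, {ω₁, ω₂}, {ω₁, ω₃}, {ω₂, ω₃}, Ω }

Check:
Initial family (4 sets): { ∅, {ω₃}, {ω₂, ω₃}, Ω }.
Round 1: 2 new —
  {ω₁}  = complement {ω₂, ω₃}
  {ω₁, ω₂}  = complement {ω₃}
  [6 total]
Round 2. New:
  {ω₁, ω₃}  = {ω₃} ∪ {ω₁}
  [7 total]
Round 3: +1 →
  {ω₂}  = complement {ω₁, ω₃}
  [8 total]
Round 4 adds nothing — fixpoint reached.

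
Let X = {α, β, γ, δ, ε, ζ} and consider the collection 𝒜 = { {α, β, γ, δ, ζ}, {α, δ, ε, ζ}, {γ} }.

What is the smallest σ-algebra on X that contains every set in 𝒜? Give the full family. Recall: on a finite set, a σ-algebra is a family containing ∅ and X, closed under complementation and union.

Answer: σ(𝒜) = { ∅, {β}, {γ}, {ε}, {β, γ}, {β, ε}, {γ, ε}, {α, δ, ζ}, {β, γ, ε}, {α, β, δ, ζ}, {α, γ, δ, ζ}, {α, δ, ε, ζ}, {α, β, γ, δ, ζ}, {α, β, δ, ε, ζ}, {α, γ, δ, ε, ζ}, X }

Working:
Initial family (5 sets): { ∅, {γ}, {α, δ, ε, ζ}, {α, β, γ, δ, ζ}, X }.
Pass 1: +4 →
  {ε}  = complement {α, β, γ, δ, ζ}
  {β, γ}  = complement {α, δ, ε, ζ}
  {α, β, δ, ε, ζ}  = complement {γ}
  {α, γ, δ, ε, ζ}  = {γ} ∪ {α, δ, ε, ζ}
  (now 9)
Pass 2: 3 new —
  {β}  = complement {α, γ, δ, ε, ζ}
  {γ, ε}  = {ε} ∪ {γ}
  {β, γ, ε}  = {ε} ∪ {β, γ}
  (now 12)
Pass 3. New:
  {β, ε}  = {β} ∪ {ε}
  {α, δ, ζ}  = complement {β, γ, ε}
  {α, β, δ, ζ}  = complement {γ, ε}
  (now 15)
Pass 4 (1 new):
  {α, γ, δ, ζ}  = complement {β, ε}
  (now 16)
Pass 5 adds nothing — fixpoint reached.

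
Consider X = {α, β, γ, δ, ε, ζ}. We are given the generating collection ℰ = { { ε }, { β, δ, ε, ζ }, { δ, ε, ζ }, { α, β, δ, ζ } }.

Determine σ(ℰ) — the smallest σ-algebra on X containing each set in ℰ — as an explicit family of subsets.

Seed the family with ℰ together with ∅ and X: { {  }, { ε }, { δ, ε, ζ }, { α, β, δ, ζ }, { β, δ, ε, ζ }, X }.
Step 1. New:
  { α, γ }  = X∖{ β, δ, ε, ζ }
  { γ, ε }  = X∖{ α, β, δ, ζ }
  { α, β, γ }  = X∖{ δ, ε, ζ }
  { α, β, γ, δ, ζ }  = X∖{ ε }
  { α, β, δ, ε, ζ }  = { β, δ, ε, ζ } ∪ { α, β, δ, ζ }
Step 2: +6 →
  { γ }  = X∖{ α, β, δ, ε, ζ }
  { α, γ, ε }  = { ε } ∪ { α, γ }
  { α, β, γ, ε }  = { α, β, γ } ∪ { ε }
  { γ, δ, ε, ζ }  = { γ, ε } ∪ { δ, ε, ζ }
  { α, γ, δ, ε, ζ }  = { α, γ } ∪ { δ, ε, ζ }
  { β, γ, δ, ε, ζ }  = { β, δ, ε, ζ } ∪ { γ, ε }
Step 3 adds 5:
  { α }  = X∖{ β, γ, δ, ε, ζ }
  { β }  = X∖{ α, γ, δ, ε, ζ }
  { α, β }  = X∖{ γ, δ, ε, ζ }
  { δ, ζ }  = X∖{ α, β, γ, ε }
  { β, δ, ζ }  = X∖{ α, γ, ε }
Step 4: +10 →
  { α, ε }  = { ε } ∪ { α }
  { β, γ }  = { β } ∪ { γ }
  { β, ε }  = { β } ∪ { ε }
  { α, β, ε }  = { α, β } ∪ { ε }
  { α, δ, ζ }  = { δ, ζ } ∪ { α }
  { β, γ, ε }  = { β } ∪ { γ, ε }
  { γ, δ, ζ }  = { γ } ∪ { δ, ζ }
  { α, γ, δ, ζ }  = { α, γ } ∪ { δ, ζ }
  { α, δ, ε, ζ }  = { δ, ε, ζ } ∪ { α }
  { β, γ, δ, ζ }  = { β, δ, ζ } ∪ { γ }
After Step 5 the family is unchanged; done.

Hence σ(ℰ) has 32 members: { {  }, { α }, { β }, { γ }, { ε }, { α, β }, { α, γ }, { α, ε }, { β, γ }, { β, ε }, { γ, ε }, { δ, ζ }, { α, β, γ }, { α, β, ε }, { α, γ, ε }, { α, δ, ζ }, { β, γ, ε }, { β, δ, ζ }, { γ, δ, ζ }, { δ, ε, ζ }, { α, β, γ, ε }, { α, β, δ, ζ }, { α, γ, δ, ζ }, { α, δ, ε, ζ }, { β, γ, δ, ζ }, { β, δ, ε, ζ }, { γ, δ, ε, ζ }, { α, β, γ, δ, ζ }, { α, β, δ, ε, ζ }, { α, γ, δ, ε, ζ }, { β, γ, δ, ε, ζ }, X }.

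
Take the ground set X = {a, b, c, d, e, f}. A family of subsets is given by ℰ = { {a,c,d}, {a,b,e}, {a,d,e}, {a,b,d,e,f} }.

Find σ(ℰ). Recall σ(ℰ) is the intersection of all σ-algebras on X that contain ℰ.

σ(ℰ) = { {}, {a}, {b}, {c}, {d}, {e}, {f}, {a,b}, {a,c}, {a,d}, {a,e}, {a,f}, {b,c}, {b,d}, {b,e}, {b,f}, {c,d}, {c,e}, {c,f}, {d,e}, {d,f}, {e,f}, {a,b,c}, {a,b,d}, {a,b,e}, {a,b,f}, {a,c,d}, {a,c,e}, {a,c,f}, {a,d,e}, {a,d,f}, {a,e,f}, {b,c,d}, {b,c,e}, {b,c,f}, {b,d,e}, {b,d,f}, {b,e,f}, {c,d,e}, {c,d,f}, {c,e,f}, {d,e,f}, {a,b,c,d}, {a,b,c,e}, {a,b,c,f}, {a,b,d,e}, {a,b,d,f}, {a,b,e,f}, {a,c,d,e}, {a,c,d,f}, {a,c,e,f}, {a,d,e,f}, {b,c,d,e}, {b,c,d,f}, {b,c,e,f}, {b,d,e,f}, {c,d,e,f}, {a,b,c,d,e}, {a,b,c,d,f}, {a,b,c,e,f}, {a,b,d,e,f}, {a,c,d,e,f}, {b,c,d,e,f}, X }

Working:
Begin from { {}, {a,b,e}, {a,c,d}, {a,d,e}, {a,b,d,e,f}, X } (that is, ℰ plus ∅ and X).
Iteration 1: 7 new —
  {c}  = X∖{a,b,d,e,f}
  {b,c,f}  = X∖{a,d,e}
  {b,e,f}  = X∖{a,c,d}
  {c,d,f}  = X∖{a,b,e}
  {a,b,d,e}  = {a,d,e} ∪ {a,b,e}
  {a,c,d,e}  = {a,d,e} ∪ {a,c,d}
  {a,b,c,d,e}  = {a,b,e} ∪ {a,c,d}
Iteration 2 (12 new):
  {f}  = X∖{a,b,c,d,e}
  {b,f}  = X∖{a,c,d,e}
  {c,f}  = X∖{a,b,d,e}
  {a,b,c,e}  = {c} ∪ {a,b,e}
  {a,b,e,f}  = {b,e,f} ∪ {a,b,e}
  {a,c,d,f}  = {a,c,d} ∪ {c,d,f}
  {b,c,d,f}  = {b,c,f} ∪ {c,d,f}
  {b,c,e,f}  = {b,c,f} ∪ {b,e,f}
  {a,b,c,d,f}  = {b,c,f} ∪ {a,c,d}
  {a,b,c,e,f}  = {b,c,f} ∪ {a,b,e}
  {a,c,d,e,f}  = {a,d,e} ∪ {c,d,f}
  {b,c,d,e,f}  = {b,e,f} ∪ {c,d,f}
Iteration 3 adds 10:
  {a}  = X∖{b,c,d,e,f}
  {b}  = X∖{a,c,d,e,f}
  {d}  = X∖{a,b,c,e,f}
  {e}  = X∖{a,b,c,d,f}
  {a,d}  = X∖{b,c,e,f}
  {a,e}  = X∖{b,c,d,f}
  {b,e}  = X∖{a,c,d,f}
  {c,d}  = X∖{a,b,e,f}
  {d,f}  = X∖{a,b,c,e}
  {a,d,e,f}  = {a,d,e} ∪ {f}
Iteration 4 adds 28:
  {a,b}  = {a} ∪ {b}
  {a,c}  = {a} ∪ {c}
  {a,f}  = {a} ∪ {f}
  {b,c}  = X∖{a,d,e,f}
  {b,d}  = {b} ∪ {d}
  {c,e}  = {e} ∪ {c}
  {d,e}  = {e} ∪ {d}
  {e,f}  = {f} ∪ {e}
  {a,b,d}  = {b} ∪ {a,d}
  {a,b,f}  = {a} ∪ {b,f}
  {a,c,e}  = {c} ∪ {a,e}
  {a,c,f}  = {a} ∪ {c,f}
  {a,d,f}  = {a} ∪ {d,f}
  {a,e,f}  = {f} ∪ {a,e}
  {b,c,d}  = {c,d} ∪ {b}
  {b,c,e}  = {b,e} ∪ {c}
  {b,d,e}  = {b,e} ∪ {d}
  {b,d,f}  = {b} ∪ {d,f}
  {c,d,e}  = {c,d} ∪ {e}
  {c,e,f}  = {e} ∪ {c,f}
  {d,e,f}  = {e} ∪ {d,f}
  {a,b,c,d}  = {b} ∪ {a,c,d}
  {a,b,c,f}  = {a} ∪ {b,c,f}
  {a,b,d,f}  = {b,f} ∪ {a,d}
  {a,c,e,f}  = {c,f} ∪ {a,e}
  {b,c,d,e}  = {b,e} ∪ {c,d}
  {b,d,e,f}  = {b,e} ∪ {d,f}
  {c,d,e,f}  = {e} ∪ {c,d,f}
Iteration 5: 1 new —
  {a,b,c}  = X∖{d,e,f}
Iteration 6: already closed under ᶜ and ∪.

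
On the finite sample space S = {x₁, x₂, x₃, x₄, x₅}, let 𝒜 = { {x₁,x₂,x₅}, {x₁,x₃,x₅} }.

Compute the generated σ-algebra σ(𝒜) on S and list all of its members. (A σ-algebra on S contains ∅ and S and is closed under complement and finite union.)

Seed the family with 𝒜 together with ∅ and S: { {}, {x₁,x₂,x₅}, {x₁,x₃,x₅}, S }.
Round 1 (3 new):
  {x₂,x₄}  = S∖{x₁,x₃,x₅}
  {x₃,x₄}  = S∖{x₁,x₂,x₅}
  {x₁,x₂,x₃,x₅}  = {x₁,x₃,x₅} ∪ {x₁,x₂,x₅}
  [7 total]
Round 2 (4 new):
  {x₄}  = S∖{x₁,x₂,x₃,x₅}
  {x₂,x₃,x₄}  = {x₃,x₄} ∪ {x₂,x₄}
  {x₁,x₂,x₄,x₅}  = {x₁,x₂,x₅} ∪ {x₂,x₄}
  {x₁,x₃,x₄,x₅}  = {x₃,x₄} ∪ {x₁,x₃,x₅}
  [11 total]
Round 3: 3 new —
  {x₂}  = S∖{x₁,x₃,x₄,x₅}
  {x₃}  = S∖{x₁,x₂,x₄,x₅}
  {x₁,x₅}  = S∖{x₂,x₃,x₄}
  [14 total]
Round 4 (2 new):
  {x₂,x₃}  = {x₃} ∪ {x₂}
  {x₁,x₄,x₅}  = {x₁,x₅} ∪ {x₄}
  [16 total]
Round 5: already closed under ᶜ and ∪.

σ(𝒜) = { {}, {x₂}, {x₃}, {x₄}, {x₁,x₅}, {x₂,x₃}, {x₂,x₄}, {x₃,x₄}, {x₁,x₂,x₅}, {x₁,x₃,x₅}, {x₁,x₄,x₅}, {x₂,x₃,x₄}, {x₁,x₂,x₃,x₅}, {x₁,x₂,x₄,x₅}, {x₁,x₃,x₄,x₅}, S }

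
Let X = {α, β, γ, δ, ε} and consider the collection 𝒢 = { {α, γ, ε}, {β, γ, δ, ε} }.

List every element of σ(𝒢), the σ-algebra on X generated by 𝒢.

Initial family (4 sets): { ∅, {α, γ, ε}, {β, γ, δ, ε}, X }.
Pass 1: +2 →
  {α}  = X∖{β, γ, δ, ε}
  {β, δ}  = X∖{α, γ, ε}
  (now 6)
Pass 2: 1 new —
  {α, β, δ}  = {β, δ} ∪ {α}
  (now 7)
Pass 3. New:
  {γ, ε}  = X∖{α, β, δ}
  (now 8)
After Pass 4 the family is unchanged; done.

|σ(𝒢)| = 8.  σ(𝒢) = { ∅, {α}, {β, δ}, {γ, ε}, {α, β, δ}, {α, γ, ε}, {β, γ, δ, ε}, X }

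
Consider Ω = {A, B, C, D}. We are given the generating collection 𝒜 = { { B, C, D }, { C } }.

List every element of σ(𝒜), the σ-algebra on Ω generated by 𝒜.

Seed the family with 𝒜 together with ∅ and Ω: { ∅, { C }, { B, C, D }, Ω }.
Iteration 1 adds 2:
  { A }  = complement { B, C, D }
  { A, B, D }  = complement { C }
Iteration 2 (1 new):
  { A, C }  = { C } ∪ { A }
Iteration 3: +1 →
  { B, D }  = complement { A, C }
Iteration 4: closed — nothing new.

Therefore σ(𝒜) = { ∅, { A }, { C }, { A, C }, { B, D }, { A, B, D }, { B, C, D }, Ω } (|σ(𝒜)| = 8).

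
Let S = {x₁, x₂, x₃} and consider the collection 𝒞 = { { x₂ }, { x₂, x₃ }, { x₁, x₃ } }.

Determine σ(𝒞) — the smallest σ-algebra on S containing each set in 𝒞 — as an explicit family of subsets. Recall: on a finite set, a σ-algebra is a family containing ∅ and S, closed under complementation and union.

Seed the family with 𝒞 together with ∅ and S: { {}, { x₂ }, { x₁, x₃ }, { x₂, x₃ }, S }.
Round 1 (1 new):
  { x₁ }  = S∖{ x₂, x₃ }
  (now 6)
Round 2: 1 new —
  { x₁, x₂ }  = { x₂ } ∪ { x₁ }
  (now 7)
Round 3: 1 new —
  { x₃ }  = S∖{ x₁, x₂ }
  (now 8)
Round 4: stable.

|σ(𝒞)| = 8.  σ(𝒞) = { {}, { x₁ }, { x₂ }, { x₃ }, { x₁, x₂ }, { x₁, x₃ }, { x₂, x₃ }, S }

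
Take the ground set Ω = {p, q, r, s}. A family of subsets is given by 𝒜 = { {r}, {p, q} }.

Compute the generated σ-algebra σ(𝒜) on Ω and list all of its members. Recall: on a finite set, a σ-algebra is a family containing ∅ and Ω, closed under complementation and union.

Take S₀ = 𝒜 ∪ {∅, Ω} = { {}, {r}, {p, q}, Ω }.
Round 1 (3 new):
  {r, s}  = {p, q}ᶜ
  {p, q, r}  = {r} ∪ {p, q}
  {p, q, s}  = {r}ᶜ
  [7 total]
Round 2 adds 1:
  {s}  = {p, q, r}ᶜ
  [8 total]
Round 3: already closed under ᶜ and ∪.

Hence σ(𝒜) has 8 members: { {}, {r}, {s}, {p, q}, {r, s}, {p, q, r}, {p, q, s}, Ω }.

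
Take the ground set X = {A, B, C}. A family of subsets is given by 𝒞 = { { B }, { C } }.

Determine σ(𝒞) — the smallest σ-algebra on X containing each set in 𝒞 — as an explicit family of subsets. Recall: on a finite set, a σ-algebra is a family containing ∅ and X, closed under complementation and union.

|σ(𝒞)| = 8.  σ(𝒞) = { {}, { A }, { B }, { C }, { A, B }, { A, C }, { B, C }, X }

Working:
Initial family (4 sets): { {}, { B }, { C }, X }.
Iteration 1 adds 3:
  { A, B }  = ᶜ of { C }
  { A, C }  = ᶜ of { B }
  { B, C }  = { C } ∪ { B }
  (now 7)
Iteration 2: +1 →
  { A }  = ᶜ of { B, C }
  (now 8)
After Iteration 3 the family is unchanged; done.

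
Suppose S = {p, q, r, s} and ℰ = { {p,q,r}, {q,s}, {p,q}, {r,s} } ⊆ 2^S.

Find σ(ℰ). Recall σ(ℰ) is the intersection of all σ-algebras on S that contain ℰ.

Begin from { ∅, {p,q}, {q,s}, {r,s}, {p,q,r}, S } (that is, ℰ plus ∅ and S).
Round 1: +4 →
  {s}  = S∖{p,q,r}
  {p,r}  = S∖{q,s}
  {p,q,s}  = {p,q} ∪ {q,s}
  {q,r,s}  = {r,s} ∪ {q,s}
  |family| = 10
Round 2: +3 →
  {p}  = S∖{q,r,s}
  {r}  = S∖{p,q,s}
  {p,r,s}  = {r,s} ∪ {p,r}
  |family| = 13
Round 3: +2 →
  {q}  = S∖{p,r,s}
  {p,s}  = {s} ∪ {p}
  |family| = 15
Round 4 adds 1:
  {q,r}  = S∖{p,s}
  |family| = 16
After Round 5 the family is unchanged; done.

σ(ℰ) = { ∅, {p}, {q}, {r}, {s}, {p,q}, {p,r}, {p,s}, {q,r}, {q,s}, {r,s}, {p,q,r}, {p,q,s}, {p,r,s}, {q,r,s}, S }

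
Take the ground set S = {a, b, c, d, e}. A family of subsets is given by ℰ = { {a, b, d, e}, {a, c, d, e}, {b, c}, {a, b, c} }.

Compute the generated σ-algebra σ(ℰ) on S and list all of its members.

Start: ℰ ∪ {∅, S} = { {}, {b, c}, {a, b, c}, {a, b, d, e}, {a, c, d, e}, S }.
Iteration 1: 4 new —
  {b}  = complement {a, c, d, e}
  {c}  = complement {a, b, d, e}
  {d, e}  = complement {a, b, c}
  {a, d, e}  = complement {b, c}
  |family| = 10
Iteration 2: +3 →
  {b, d, e}  = {b} ∪ {d, e}
  {c, d, e}  = {d, e} ∪ {c}
  {b, c, d, e}  = {d, e} ∪ {b, c}
  |family| = 13
Iteration 3 adds 3:
  {a}  = complement {b, c, d, e}
  {a, b}  = complement {c, d, e}
  {a, c}  = complement {b, d, e}
  |family| = 16
Iteration 4: stable.

Hence σ(ℰ) has 16 members: { {}, {a}, {b}, {c}, {a, b}, {a, c}, {b, c}, {d, e}, {a, b, c}, {a, d, e}, {b, d, e}, {c, d, e}, {a, b, d, e}, {a, c, d, e}, {b, c, d, e}, S }.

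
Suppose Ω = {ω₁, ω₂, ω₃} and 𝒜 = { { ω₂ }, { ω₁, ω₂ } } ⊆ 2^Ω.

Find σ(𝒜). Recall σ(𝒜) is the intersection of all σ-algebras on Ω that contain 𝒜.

σ(𝒜) = { ∅, { ω₁ }, { ω₂ }, { ω₃ }, { ω₁, ω₂ }, { ω₁, ω₃ }, { ω₂, ω₃ }, Ω }

Check:
Seed the family with 𝒜 together with ∅ and Ω: { ∅, { ω₂ }, { ω₁, ω₂ }, Ω }.
Iteration 1. New:
  { ω₃ }  = complement { ω₁, ω₂ }
  { ω₁, ω₃ }  = complement { ω₂ }
  [6 total]
Iteration 2 (1 new):
  { ω₂, ω₃ }  = { ω₃ } ∪ { ω₂ }
  [7 total]
Iteration 3: +1 →
  { ω₁ }  = complement { ω₂, ω₃ }
  [8 total]
Iteration 4 adds nothing — fixpoint reached.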